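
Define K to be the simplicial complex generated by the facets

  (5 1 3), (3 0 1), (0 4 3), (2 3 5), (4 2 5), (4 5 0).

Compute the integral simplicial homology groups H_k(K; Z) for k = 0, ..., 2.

Order the vertices as 0 < 1 < 2 < 3 < 4 < 5. Listing each simplex with vertices in this order, K has dimension 2 with simplices:

  0-simplices (6): [0], [1], [2], [3], [4], [5]
  1-simplices (12): [0,1], [0,3], [0,4], [0,5], [1,3], [1,5], [2,3], [2,4], [2,5], [3,4], [3,5], [4,5]
  2-simplices (6): [0,1,3], [0,3,4], [0,4,5], [1,3,5], [2,3,5], [2,4,5]

Hence C_0 ≅ Z^6, C_1 ≅ Z^12, C_2 ≅ Z^6.

∂_1: C_1 → C_0 maps an edge to its endpoints' difference, ∂[p,q] = q − p.
The 6×12 boundary matrix has rank 5 and Smith normal form diag(1,1,1,1,1).

The boundary map ∂_2: C_2 → C_1 maps a triangle to the signed sum of its edges. For instance
  ∂[0,4,5] = [4,5] − [0,5] + [0,4],
  ∂[1,3,5] = [3,5] − [1,5] + [1,3].
As a 12×6 matrix over Z this has rank 6, with invariant factors (1,1,1,1,1,1).

Reading off H_k = ker ∂_k / im ∂_{k+1}:

  H_0: rank C_0 − rank ∂_1 = 6 − 5 = 1, and the invariant factors of ∂_1 are all 1, so H_0 ≅ Z.
  H_1: rank ker ∂_1 − rank ∂_2 = (12 − 5) − 6 = 1, and the invariant factors of ∂_2 are all 1, so H_1 ≅ Z.
  H_2: rank ker ∂_2 − rank ∂_3 = (6 − 6) − 0 = 0, and there is no ∂_3, so H_2 ≅ 0.

As a check, the Euler characteristic is 6 − 12 + 6 = 0, which agrees with 1 − 1 + 0 = 0.

H_0 = Z,  H_1 = Z,  H_2 = 0.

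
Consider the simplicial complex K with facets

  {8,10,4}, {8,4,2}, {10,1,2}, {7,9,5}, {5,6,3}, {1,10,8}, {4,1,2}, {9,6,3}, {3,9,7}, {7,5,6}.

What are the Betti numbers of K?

Fix the vertex order 1 < 2 < 3 < 4 < 5 < 6 < 7 < 8 < 9 < 10 and write every simplex with vertices in increasing order. Then dim K = 2 and the simplices of K are:

  0-simplices (10): [1], [2], [3], [4], [5], [6], [7], [8], [9], [10]
  1-simplices (20): [1,2], [1,4], [1,8], [1,10], [2,4], [2,8], [2,10], [3,5], [3,6], [3,7], [3,9], [4,8], [4,10], [5,6], [5,7], [5,9], [6,7], [6,9], [7,9], [8,10]
  2-simplices (10): [1,2,4], [1,2,10], [1,8,10], [2,4,8], [3,5,6], [3,6,9], [3,7,9], [4,8,10], [5,6,7], [5,7,9]

so the chain groups are C_0 ≅ Z^10, C_1 ≅ Z^20, C_2 ≅ Z^10.

The boundary map ∂_1: C_1 → C_0 maps an edge to its endpoints' difference, ∂[p,q] = q − p. For instance
  ∂[7,9] = [9] − [7].
As a 10×20 matrix over Z this has rank 8, with invariant factors (1,1,1,1,1,1,1,1).

∂_2: C_2 → C_1 acts by ∂[p,q,r] = [q,r] − [p,r] + [p,q]. For instance
  ∂[1,2,4] = [2,4] − [1,4] + [1,2],
  ∂[5,6,7] = [6,7] − [5,7] + [5,6].
The 20×10 boundary matrix has rank 10 and Smith normal form diag(1,1,1,1,1,1,1,1,1,1).

From H_k ≅ ker(∂_k) / im(∂_{k+1}) we obtain:

  H_0: rank C_0 − rank ∂_1 = 10 − 8 = 2, and the invariant factors of ∂_1 are all 1, so H_0 = Z^2.
  H_1: rank ker ∂_1 − rank ∂_2 = (20 − 8) − 10 = 2, and the invariant factors of ∂_2 are all 1, so H_1 = Z^2.
  H_2: rank ker ∂_2 − rank ∂_3 = (10 − 10) − 0 = 0, and there is no ∂_3, so H_2 = 0.

(K is a triangulation of the disjoint union of the Möbius band and the Möbius band.)

Hence the Betti numbers are b_0 = 2, b_1 = 2, b_2 = 0.

b_0 = 2, b_1 = 2, b_2 = 0.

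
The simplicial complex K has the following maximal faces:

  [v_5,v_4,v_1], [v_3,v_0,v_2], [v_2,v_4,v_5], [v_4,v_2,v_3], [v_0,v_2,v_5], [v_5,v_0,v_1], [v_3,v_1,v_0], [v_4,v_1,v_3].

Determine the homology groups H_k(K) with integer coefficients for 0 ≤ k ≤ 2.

H_0 ≅ Z,  H_1 = 0,  H_2 ≅ Z.

Fix the vertex order v_0 < v_1 < v_2 < v_3 < v_4 < v_5 and write every simplex with vertices in increasing order. Then dim K = 2 and the simplices of K are:

  0-simplices (6): [v_0], [v_1], [v_2], [v_3], [v_4], [v_5]
  1-simplices (12): [v_0,v_1], [v_0,v_2], [v_0,v_3], [v_0,v_5], [v_1,v_3], [v_1,v_4], [v_1,v_5], [v_2,v_3], [v_2,v_4], [v_2,v_5], [v_3,v_4], [v_4,v_5]
  2-simplices (8): [v_0,v_1,v_3], [v_0,v_1,v_5], [v_0,v_2,v_3], [v_0,v_2,v_5], [v_1,v_3,v_4], [v_1,v_4,v_5], [v_2,v_3,v_4], [v_2,v_4,v_5]

so the chain groups are C_0 ≅ Z^6, C_1 ≅ Z^12, C_2 ≅ Z^8.

∂_1: C_1 → C_0 sends each edge [p,q] (with p < q) to q − p. For instance
  ∂[v_0,v_2] = [v_2] − [v_0].
As a 6×12 matrix over Z this has rank 5, with invariant factors (1,1,1,1,1).

The boundary map ∂_2: C_2 → C_1 acts by ∂[p,q,r] = [q,r] − [p,r] + [p,q]. For instance
  ∂[v_1,v_3,v_4] = [v_3,v_4] − [v_1,v_4] + [v_1,v_3],
  ∂[v_0,v_2,v_5] = [v_2,v_5] − [v_0,v_5] + [v_0,v_2].
As a 12×8 matrix over Z this has rank 7, with invariant factors (1,1,1,1,1,1,1).

Now H_k = ker ∂_k / im ∂_{k+1}, so:

  H_0: rank C_0 − rank ∂_1 = 6 − 5 = 1, and the invariant factors of ∂_1 are all 1, so H_0 ≅ Z.
  H_1: rank ker ∂_1 − rank ∂_2 = (12 − 5) − 7 = 0, and the invariant factors of ∂_2 are all 1, so H_1 ≅ 0.
  H_2: rank ker ∂_2 − rank ∂_3 = (8 − 7) − 0 = 1, and there is no ∂_3, so H_2 ≅ Z.

(K is a triangulation of the 2-sphere S^2.)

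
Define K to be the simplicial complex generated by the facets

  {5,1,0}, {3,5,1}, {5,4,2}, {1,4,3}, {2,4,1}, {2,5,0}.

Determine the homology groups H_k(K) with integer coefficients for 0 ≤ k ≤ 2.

Fix the vertex order 0 < 1 < 2 < 3 < 4 < 5 and write every simplex with vertices in increasing order. Then dim K = 2 and the simplices of K are:

  0-simplices (6): [0], [1], [2], [3], [4], [5]
  1-simplices (12): [0,1], [0,2], [0,5], [1,2], [1,3], [1,4], [1,5], [2,4], [2,5], [3,4], [3,5], [4,5]
  2-simplices (6): [0,1,5], [0,2,5], [1,2,4], [1,3,4], [1,3,5], [2,4,5]

giving chain groups C_0 ≅ Z^6, C_1 ≅ Z^12, C_2 ≅ Z^6.

∂_1: C_1 → C_0 maps an edge to its endpoints' difference, ∂[p,q] = q − p.
As a 6×12 matrix over Z this has rank 5, with invariant factors (1,1,1,1,1).

∂_2: C_2 → C_1 acts by ∂[p,q,r] = [q,r] − [p,r] + [p,q]. For instance
  ∂[1,3,5] = [3,5] − [1,5] + [1,3],
  ∂[0,1,5] = [1,5] − [0,5] + [0,1].
The 12×6 boundary matrix has rank 6 and Smith normal form diag(1,1,1,1,1,1).

From H_k ≅ ker(∂_k) / im(∂_{k+1}) we obtain:

  H_0: rank C_0 − rank ∂_1 = 6 − 5 = 1, and the invariant factors of ∂_1 are all 1, so H_0 = Z.
  H_1: rank ker ∂_1 − rank ∂_2 = (12 − 5) − 6 = 1, and the invariant factors of ∂_2 are all 1, so H_1 = Z.
  H_2: rank ker ∂_2 − rank ∂_3 = (6 − 6) − 0 = 0, and there is no ∂_3, so H_2 = 0.

As a check, the Euler characteristic is 6 − 12 + 6 = 0, which agrees with 1 − 1 + 0 = 0.

H_0 = Z,  H_1 = Z,  H_2 = 0.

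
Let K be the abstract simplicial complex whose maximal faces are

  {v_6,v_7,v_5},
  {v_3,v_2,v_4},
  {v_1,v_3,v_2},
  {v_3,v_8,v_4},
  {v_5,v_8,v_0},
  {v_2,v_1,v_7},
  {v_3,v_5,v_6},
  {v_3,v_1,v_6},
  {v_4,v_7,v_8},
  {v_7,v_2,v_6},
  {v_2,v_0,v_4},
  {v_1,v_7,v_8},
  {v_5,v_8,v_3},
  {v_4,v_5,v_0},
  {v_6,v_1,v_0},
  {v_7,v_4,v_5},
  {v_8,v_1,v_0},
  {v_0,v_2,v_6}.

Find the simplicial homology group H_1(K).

H_1 = Z × Z/2.

Fix the vertex order v_0 < v_1 < v_2 < v_3 < v_4 < v_5 < v_6 < v_7 < v_8 and write every simplex with vertices in increasing order. Then dim K = 2 and the simplices of K are:

  0-simplices (9): [v_0], [v_1], [v_2], [v_3], [v_4], [v_5], [v_6], [v_7], [v_8]
  1-simplices (27): (27 of them)
  2-simplices (18): (18 of them)

Hence C_0 ≅ Z^9, C_1 ≅ Z^27, C_2 ≅ Z^18.

Boundary ∂_1: C_1 → C_0 maps an edge to its endpoints' difference, ∂[p,q] = q − p. For instance
  ∂[v_3,v_8] = [v_8] − [v_3].
As a 9×27 matrix over Z this has rank 8, with invariant factors (1,1,1,1,1,1,1,1).

∂_2: C_2 → C_1 maps a triangle to the signed sum of its edges. For instance
  ∂[v_0,v_2,v_6] = [v_2,v_6] − [v_0,v_6] + [v_0,v_2],
  ∂[v_0,v_5,v_8] = [v_5,v_8] − [v_0,v_8] + [v_0,v_5].
The resulting 27×18 matrix has rank 18, and its Smith normal form has invariant factors (1,1,1,1,1,1,1,1,1,1,1,1,1,1,1,1,1,2).

Reading off H_k = ker ∂_k / im ∂_{k+1}:

  H_1: rank ker ∂_1 − rank ∂_2 = (27 − 8) − 18 = 1, and ∂_2 has invariant factor 2 > 1, so H_1 ≅ Z × Z/2.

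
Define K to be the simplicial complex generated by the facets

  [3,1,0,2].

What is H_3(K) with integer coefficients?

Fix the vertex order 0 < 1 < 2 < 3 and write every simplex with vertices in increasing order. Then dim K = 3 and the simplices of K are:

  0-simplices (4): [0], [1], [2], [3]
  1-simplices (6): [0,1], [0,2], [0,3], [1,2], [1,3], [2,3]
  2-simplices (4): [0,1,2], [0,1,3], [0,2,3], [1,2,3]
  3-simplices (1): [0,1,2,3]

so the chain groups are C_0 ≅ Z^4, C_1 ≅ Z^6, C_2 ≅ Z^4, C_3 ≅ Z^1.

Boundary ∂_1: C_1 → C_0 is given by ∂[p,q] = [q] − [p]. For instance
  ∂[0,2] = [2] − [0].
As a 4×6 matrix over Z this has rank 3, with invariant factors (1,1,1).

The boundary map ∂_2: C_2 → C_1 maps a triangle to the signed sum of its edges. For instance
  ∂[1,2,3] = [2,3] − [1,3] + [1,2],
  ∂[0,1,2] = [1,2] − [0,2] + [0,1].
As a 6×4 matrix over Z this has rank 3, with invariant factors (1,1,1).

∂_3: C_3 → C_2 sends each 3-simplex σ to the alternating sum Σ_i (−1)^i (σ with its i-th vertex removed). For instance
  ∂[0,1,2,3] = [1,2,3] − [0,2,3] + [0,1,3] − [0,1,2].
As a 4×1 matrix over Z this has rank 1, with invariant factors (1).

Now H_k = ker ∂_k / im ∂_{k+1}, so:

  H_3: rank ker ∂_3 − rank ∂_4 = (1 − 1) − 0 = 0, and there is no ∂_4, so H_3 = 0.

H_3 = 0.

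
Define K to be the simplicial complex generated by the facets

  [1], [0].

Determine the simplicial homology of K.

Order the vertices as 0 < 1. Listing each simplex with vertices in this order, K has dimension 0 with simplices:

  0-simplices (2): [0], [1]

so the chain groups are C_0 ≅ Z^2.

Computing H_k = (kernel of ∂_k) / (image of ∂_{k+1}):

  H_0: rank C_0 − rank ∂_1 = 2 − 0 = 2, and there is no ∂_1, so H_0 ≅ Z^2.

H_0 = Z^2.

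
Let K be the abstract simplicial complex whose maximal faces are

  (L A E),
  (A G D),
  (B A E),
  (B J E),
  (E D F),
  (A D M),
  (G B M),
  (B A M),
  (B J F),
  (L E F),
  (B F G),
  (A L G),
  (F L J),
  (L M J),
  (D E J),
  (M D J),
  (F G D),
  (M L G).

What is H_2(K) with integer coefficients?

Order the vertices as A < B < D < E < F < G < J < L < M. Listing each simplex with vertices in this order, K has dimension 2 with simplices:

  0-simplices (9): A, B, D, E, F, G, J, L, M
  1-simplices (27): AB, AD, AE, AG, AL, AM, BE, BF, BG, BJ, BM, DE, DF, DG, DJ, DM, EF, EJ, EL, FG, FJ, FL, GL, GM, JL, JM, LM
  2-simplices (18): ABE, ABM, ADG, ADM, AEL, AGL, BEJ, BFG, BFJ, BGM, DEF, DEJ, DFG, DJM, EFL, FJL, GLM, JLM

giving chain groups C_0 ≅ Z^9, C_1 ≅ Z^27, C_2 ≅ Z^18.

Boundary ∂_1: C_1 → C_0 maps an edge to its endpoints' difference, ∂[p,q] = q − p.
This gives a 9×27 integer matrix of rank 8; reducing to Smith normal form yields diagonal entries (1,1,1,1,1,1,1,1).

The boundary map ∂_2: C_2 → C_1 maps a triangle to the signed sum of its edges. For instance
  ∂GLM = LM − GM + GL,
  ∂FJL = JL − FL + FJ.
This gives a 27×18 integer matrix of rank 18; reducing to Smith normal form yields diagonal entries (1,1,1,1,1,1,1,1,1,1,1,1,1,1,1,1,1,2).

Reading off H_k = ker ∂_k / im ∂_{k+1}:

  H_2: rank ker ∂_2 − rank ∂_3 = (18 − 18) − 0 = 0, and there is no ∂_3, so H_2 = 0.

(K is a triangulation of the Klein bottle.)

H_2 = 0.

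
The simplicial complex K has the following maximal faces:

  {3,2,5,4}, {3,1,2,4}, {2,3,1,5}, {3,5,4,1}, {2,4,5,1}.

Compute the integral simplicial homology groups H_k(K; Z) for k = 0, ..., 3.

K has 5 vertices, 10 edges, 10 triangles, 5 3-simplices.
rank ∂_0 = 0, rank ∂_1 = 4 ⇒ b_0 = 5 − 0 − 4 = 1; all invariant factors of ∂_1 are 1 so no torsion. So H_0 = Z.
rank ∂_1 = 4, rank ∂_2 = 6 ⇒ b_1 = 10 − 4 − 6 = 0; all invariant factors of ∂_2 are 1 so no torsion. So H_1 = 0.
rank ∂_2 = 6, rank ∂_3 = 4 ⇒ b_2 = 10 − 6 − 4 = 0; all invariant factors of ∂_3 are 1 so no torsion. So H_2 = 0.
rank ∂_3 = 4, rank ∂_4 = 0 ⇒ b_3 = 5 − 4 − 0 = 1. So H_3 = Z.

H_0 ≅ Z,  H_1 = 0,  H_2 = 0,  H_3 ≅ Z.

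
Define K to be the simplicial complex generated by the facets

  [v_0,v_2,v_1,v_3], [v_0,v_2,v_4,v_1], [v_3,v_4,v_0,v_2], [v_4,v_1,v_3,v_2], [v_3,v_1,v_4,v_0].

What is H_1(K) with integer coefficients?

H_1 = 0.

Fix the vertex order v_0 < v_1 < v_2 < v_3 < v_4 and write every simplex with vertices in increasing order. Then dim K = 3 and the simplices of K are:

  0-simplices (5): [v_0], [v_1], [v_2], [v_3], [v_4]
  1-simplices (10): [v_0,v_1], [v_0,v_2], [v_0,v_3], [v_0,v_4], [v_1,v_2], [v_1,v_3], [v_1,v_4], [v_2,v_3], [v_2,v_4], [v_3,v_4]
  2-simplices (10): [v_0,v_1,v_2], [v_0,v_1,v_3], [v_0,v_1,v_4], [v_0,v_2,v_3], [v_0,v_2,v_4], [v_0,v_3,v_4], [v_1,v_2,v_3], [v_1,v_2,v_4], [v_1,v_3,v_4], [v_2,v_3,v_4]
  3-simplices (5): [v_0,v_1,v_2,v_3], [v_0,v_1,v_2,v_4], [v_0,v_1,v_3,v_4], [v_0,v_2,v_3,v_4], [v_1,v_2,v_3,v_4]

Hence C_0 ≅ Z^5, C_1 ≅ Z^10, C_2 ≅ Z^10, C_3 ≅ Z^5.

∂_1: C_1 → C_0 sends each edge [p,q] (with p < q) to q − p. For instance
  ∂[v_3,v_4] = [v_4] − [v_3].
As a 5×10 matrix over Z this has rank 4, with invariant factors (1,1,1,1).

Boundary ∂_2: C_2 → C_1 acts by ∂[p,q,r] = [q,r] − [p,r] + [p,q]. For instance
  ∂[v_2,v_3,v_4] = [v_3,v_4] − [v_2,v_4] + [v_2,v_3],
  ∂[v_1,v_2,v_3] = [v_2,v_3] − [v_1,v_3] + [v_1,v_2].
The 10×10 boundary matrix has rank 6 and Smith normal form diag(1,1,1,1,1,1).

The boundary map ∂_3: C_3 → C_2 sends each 3-simplex σ to the alternating sum Σ_i (−1)^i (σ with its i-th vertex removed). For instance
  ∂[v_0,v_1,v_2,v_4] = [v_1,v_2,v_4] − [v_0,v_2,v_4] + [v_0,v_1,v_4] − [v_0,v_1,v_2],
  ∂[v_0,v_2,v_3,v_4] = [v_2,v_3,v_4] − [v_0,v_3,v_4] + [v_0,v_2,v_4] − [v_0,v_2,v_3].
The 10×5 boundary matrix has rank 4 and Smith normal form diag(1,1,1,1).

Now H_k = ker ∂_k / im ∂_{k+1}, so:

  H_1: rank ker ∂_1 − rank ∂_2 = (10 − 4) − 6 = 0, and the invariant factors of ∂_2 are all 1, so H_1 = 0.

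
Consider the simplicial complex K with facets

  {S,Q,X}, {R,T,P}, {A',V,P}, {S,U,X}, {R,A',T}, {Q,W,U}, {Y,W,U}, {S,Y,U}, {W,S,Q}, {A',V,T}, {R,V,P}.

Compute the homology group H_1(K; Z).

H_1 ≅ Z^2.

Order the vertices as P < Q < R < S < T < U < V < W < X < Y < A'. Listing each simplex with vertices in this order, K has dimension 2 with simplices:

  0-simplices (11): [P], [Q], [R], [S], [T], [U], [V], [W], [X], [Y], [A']
  1-simplices (22): [P,R], [P,T], [P,V], [P,A'], [Q,S], [Q,U], [Q,W], [Q,X], [R,T], [R,V], [R,A'], [S,U], [S,W], [S,X], [S,Y], [T,V], [T,A'], [U,W], [U,X], [U,Y], [V,A'], [W,Y]
  2-simplices (11): [P,R,T], [P,R,V], [P,V,A'], [Q,S,W], [Q,S,X], [Q,U,W], [R,T,A'], [S,U,X], [S,U,Y], [T,V,A'], [U,W,Y]

giving chain groups C_0 ≅ Z^11, C_1 ≅ Z^22, C_2 ≅ Z^11.

The boundary map ∂_1: C_1 → C_0 sends each edge [p,q] (with p < q) to q − p. For instance
  ∂[R,A'] = [A'] − [R].
As a 11×22 matrix over Z this has rank 9, with invariant factors (1,1,1,1,1,1,1,1,1).

Boundary ∂_2: C_2 → C_1 maps a triangle to the signed sum of its edges. For instance
  ∂[U,W,Y] = [W,Y] − [U,Y] + [U,W],
  ∂[P,R,T] = [R,T] − [P,T] + [P,R].
The resulting 22×11 matrix has rank 11, and its Smith normal form has invariant factors (1,1,1,1,1,1,1,1,1,1,1).

Computing H_k = (kernel of ∂_k) / (image of ∂_{k+1}):

  H_1: rank ker ∂_1 − rank ∂_2 = (22 − 9) − 11 = 2, and the invariant factors of ∂_2 are all 1, so H_1 = Z^2.

(K is a triangulation of the disjoint union of the cylinder S^1 x I and the Möbius band.)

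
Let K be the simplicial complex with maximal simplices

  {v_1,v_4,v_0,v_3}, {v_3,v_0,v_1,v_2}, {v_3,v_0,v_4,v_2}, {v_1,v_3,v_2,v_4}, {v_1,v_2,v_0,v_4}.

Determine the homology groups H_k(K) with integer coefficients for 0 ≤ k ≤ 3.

Fix the vertex order v_0 < v_1 < v_2 < v_3 < v_4 and write every simplex with vertices in increasing order. Then dim K = 3 and the simplices of K are:

  0-simplices (5): [v_0], [v_1], [v_2], [v_3], [v_4]
  1-simplices (10): [v_0,v_1], [v_0,v_2], [v_0,v_3], [v_0,v_4], [v_1,v_2], [v_1,v_3], [v_1,v_4], [v_2,v_3], [v_2,v_4], [v_3,v_4]
  2-simplices (10): [v_0,v_1,v_2], [v_0,v_1,v_3], [v_0,v_1,v_4], [v_0,v_2,v_3], [v_0,v_2,v_4], [v_0,v_3,v_4], [v_1,v_2,v_3], [v_1,v_2,v_4], [v_1,v_3,v_4], [v_2,v_3,v_4]
  3-simplices (5): [v_0,v_1,v_2,v_3], [v_0,v_1,v_2,v_4], [v_0,v_1,v_3,v_4], [v_0,v_2,v_3,v_4], [v_1,v_2,v_3,v_4]

Hence C_0 ≅ Z^5, C_1 ≅ Z^10, C_2 ≅ Z^10, C_3 ≅ Z^5.

The boundary map ∂_1: C_1 → C_0 sends each edge [p,q] (with p < q) to q − p. For instance
  ∂[v_2,v_4] = [v_4] − [v_2].
The 5×10 boundary matrix has rank 4 and Smith normal form diag(1,1,1,1).

∂_2: C_2 → C_1 acts by ∂[p,q,r] = [q,r] − [p,r] + [p,q]. For instance
  ∂[v_0,v_2,v_4] = [v_2,v_4] − [v_0,v_4] + [v_0,v_2],
  ∂[v_1,v_2,v_4] = [v_2,v_4] − [v_1,v_4] + [v_1,v_2].
As a 10×10 matrix over Z this has rank 6, with invariant factors (1,1,1,1,1,1).

∂_3: C_3 → C_2 sends each 3-simplex σ to the alternating sum Σ_i (−1)^i (σ with its i-th vertex removed). For instance
  ∂[v_0,v_1,v_2,v_3] = [v_1,v_2,v_3] − [v_0,v_2,v_3] + [v_0,v_1,v_3] − [v_0,v_1,v_2],
  ∂[v_0,v_2,v_3,v_4] = [v_2,v_3,v_4] − [v_0,v_3,v_4] + [v_0,v_2,v_4] − [v_0,v_2,v_3].
The resulting 10×5 matrix has rank 4, and its Smith normal form has invariant factors (1,1,1,1).

Reading off H_k = ker ∂_k / im ∂_{k+1}:

  H_0: rank C_0 − rank ∂_1 = 5 − 4 = 1, and the invariant factors of ∂_1 are all 1, so H_0 = Z.
  H_1: rank ker ∂_1 − rank ∂_2 = (10 − 4) − 6 = 0, and the invariant factors of ∂_2 are all 1, so H_1 = 0.
  H_2: rank ker ∂_2 − rank ∂_3 = (10 − 6) − 4 = 0, and the invariant factors of ∂_3 are all 1, so H_2 = 0.
  H_3: rank ker ∂_3 − rank ∂_4 = (5 − 4) − 0 = 1, and there is no ∂_4, so H_3 = Z.

As a check, the Euler characteristic is 5 − 10 + 10 − 5 = 0, which agrees with 1 − 0 + 0 − 1 = 0.

H_0 ≅ Z,  H_1 = 0,  H_2 = 0,  H_3 ≅ Z.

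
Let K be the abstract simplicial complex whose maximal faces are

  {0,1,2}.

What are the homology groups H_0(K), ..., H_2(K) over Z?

Order the vertices as 0 < 1 < 2. Listing each simplex with vertices in this order, K has dimension 2 with simplices:

  0-simplices (3): [0], [1], [2]
  1-simplices (3): [0,1], [0,2], [1,2]
  2-simplices (1): [0,1,2]

giving chain groups C_0 ≅ Z^3, C_1 ≅ Z^3, C_2 ≅ Z^1.

∂_1: C_1 → C_0 sends each edge [p,q] (with p < q) to q − p.
As a 3×3 matrix over Z this has rank 2, with invariant factors (1,1).

∂_2: C_2 → C_1 sends each 2-simplex [p,q,r] to [q,r] − [p,r] + [p,q]. For instance
  ∂[0,1,2] = [1,2] − [0,2] + [0,1].
As a 3×1 matrix over Z this has rank 1, with invariant factors (1).

Computing H_k = (kernel of ∂_k) / (image of ∂_{k+1}):

  H_0: rank C_0 − rank ∂_1 = 3 − 2 = 1, and the invariant factors of ∂_1 are all 1, so H_0 ≅ Z.
  H_1: rank ker ∂_1 − rank ∂_2 = (3 − 2) − 1 = 0, and the invariant factors of ∂_2 are all 1, so H_1 ≅ 0.
  H_2: rank ker ∂_2 − rank ∂_3 = (1 − 1) − 0 = 0, and there is no ∂_3, so H_2 ≅ 0.

As a check, the Euler characteristic is 3 − 3 + 1 = 1, which agrees with 1 − 0 + 0 = 1.
(K is a triangulation of the 2-simplex.)

H_0 ≅ Z,  H_1 = 0,  H_2 = 0.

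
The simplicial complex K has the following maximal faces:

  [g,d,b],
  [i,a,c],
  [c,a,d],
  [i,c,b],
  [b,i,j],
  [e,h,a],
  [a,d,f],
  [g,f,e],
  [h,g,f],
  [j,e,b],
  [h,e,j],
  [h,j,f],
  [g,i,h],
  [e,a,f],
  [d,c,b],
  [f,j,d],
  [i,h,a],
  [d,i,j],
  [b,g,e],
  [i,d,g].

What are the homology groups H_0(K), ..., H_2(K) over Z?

H_0 ≅ Z,  H_1 ≅ Z ⊕ Z/2,  H_2 = 0.

Fix the vertex order a < b < c < d < e < f < g < h < i < j and write every simplex with vertices in increasing order. Then dim K = 2 and the simplices of K are:

  0-simplices (10): a, b, c, d, e, f, g, h, i, j
  1-simplices (30): ac, ad, ae, af, ah, ai, bc, bd, be, bg, bi, bj, cd, ci, df, dg, di, dj, ef, eg, eh, ej, fg, fh, fj, gh, gi, hi, hj, ij
  2-simplices (20): acd, aci, adf, aef, aeh, ahi, bcd, bci, bdg, beg, bej, bij, dfj, dgi, dij, efg, ehj, fgh, fhj, ghi

Hence C_0 ≅ Z^10, C_1 ≅ Z^30, C_2 ≅ Z^20.

The boundary map ∂_1: C_1 → C_0 is given by ∂[p,q] = [q] − [p]. For instance
  ∂ej = j − e.
This gives a 10×30 integer matrix of rank 9; reducing to Smith normal form yields diagonal entries (1,1,1,1,1,1,1,1,1).

Boundary ∂_2: C_2 → C_1 maps a triangle to the signed sum of its edges. For instance
  ∂bej = ej − bj + be,
  ∂bci = ci − bi + bc.
As a 30×20 matrix over Z this has rank 20, with invariant factors (1,1,1,1,1,1,1,1,1,1,1,1,1,1,1,1,1,1,1,2).

Now H_k = ker ∂_k / im ∂_{k+1}, so:

  H_0: rank C_0 − rank ∂_1 = 10 − 9 = 1, and the invariant factors of ∂_1 are all 1, so H_0 ≅ Z.
  H_1: rank ker ∂_1 − rank ∂_2 = (30 − 9) − 20 = 1, and ∂_2 has invariant factor 2 > 1, so H_1 ≅ Z ⊕ Z/2.
  H_2: rank ker ∂_2 − rank ∂_3 = (20 − 20) − 0 = 0, and there is no ∂_3, so H_2 ≅ 0.

As a check, the Euler characteristic is 10 − 30 + 20 = 0, which agrees with 1 − 1 + 0 = 0.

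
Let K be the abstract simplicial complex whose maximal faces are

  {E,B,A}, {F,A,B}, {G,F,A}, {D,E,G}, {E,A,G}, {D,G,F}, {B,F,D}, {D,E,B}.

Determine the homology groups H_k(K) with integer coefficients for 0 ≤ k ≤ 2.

Order the vertices as A < B < D < E < F < G. Listing each simplex with vertices in this order, K has dimension 2 with simplices:

  0-simplices (6): A, B, D, E, F, G
  1-simplices (12): AB, AE, AF, AG, BD, BE, BF, DE, DF, DG, EG, FG
  2-simplices (8): ABE, ABF, AEG, AFG, BDE, BDF, DEG, DFG

Hence C_0 ≅ Z^6, C_1 ≅ Z^12, C_2 ≅ Z^8.

∂_1: C_1 → C_0 maps an edge to its endpoints' difference, ∂[p,q] = q − p. For instance
  ∂EG = G − E.
As a 6×12 matrix over Z this has rank 5, with invariant factors (1,1,1,1,1).

Boundary ∂_2: C_2 → C_1 maps a triangle to the signed sum of its edges. For instance
  ∂ABE = BE − AE + AB,
  ∂DFG = FG − DG + DF.
As a 12×8 matrix over Z this has rank 7, with invariant factors (1,1,1,1,1,1,1).

From H_k ≅ ker(∂_k) / im(∂_{k+1}) we obtain:

  H_0: rank C_0 − rank ∂_1 = 6 − 5 = 1, and the invariant factors of ∂_1 are all 1, so H_0 ≅ Z.
  H_1: rank ker ∂_1 − rank ∂_2 = (12 − 5) − 7 = 0, and the invariant factors of ∂_2 are all 1, so H_1 ≅ 0.
  H_2: rank ker ∂_2 − rank ∂_3 = (8 − 7) − 0 = 1, and there is no ∂_3, so H_2 ≅ Z.

(K is a triangulation of the 2-sphere S^2.)

H_0 = Z,  H_1 = 0,  H_2 = Z.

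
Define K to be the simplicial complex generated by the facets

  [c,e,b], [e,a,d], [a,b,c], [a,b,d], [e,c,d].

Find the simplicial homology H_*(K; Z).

H_0 = Z,  H_1 = Z,  H_2 = 0.

Take the total order a < b < c < d < e on the vertex set. Then K (dimension 2) consists of the simplices:

  0-simplices (5): a, b, c, d, e
  1-simplices (10): ab, ac, ad, ae, bc, bd, be, cd, ce, de
  2-simplices (5): abc, abd, ade, bce, cde

so the chain groups are C_0 ≅ Z^5, C_1 ≅ Z^10, C_2 ≅ Z^5.

The boundary map ∂_1: C_1 → C_0 sends each edge [p,q] (with p < q) to q − p. For instance
  ∂bd = d − b.
The resulting 5×10 matrix has rank 4, and its Smith normal form has invariant factors (1,1,1,1).

Boundary ∂_2: C_2 → C_1 sends each 2-simplex [p,q,r] to [q,r] − [p,r] + [p,q]. For instance
  ∂bce = ce − be + bc,
  ∂abd = bd − ad + ab.
As a 10×5 matrix over Z this has rank 5, with invariant factors (1,1,1,1,1).

From H_k ≅ ker(∂_k) / im(∂_{k+1}) we obtain:

  H_0: rank C_0 − rank ∂_1 = 5 − 4 = 1, and the invariant factors of ∂_1 are all 1, so H_0 = Z.
  H_1: rank ker ∂_1 − rank ∂_2 = (10 − 4) − 5 = 1, and the invariant factors of ∂_2 are all 1, so H_1 = Z.
  H_2: rank ker ∂_2 − rank ∂_3 = (5 − 5) − 0 = 0, and there is no ∂_3, so H_2 = 0.

As a check, the Euler characteristic is 5 − 10 + 5 = 0, which agrees with 1 − 1 + 0 = 0.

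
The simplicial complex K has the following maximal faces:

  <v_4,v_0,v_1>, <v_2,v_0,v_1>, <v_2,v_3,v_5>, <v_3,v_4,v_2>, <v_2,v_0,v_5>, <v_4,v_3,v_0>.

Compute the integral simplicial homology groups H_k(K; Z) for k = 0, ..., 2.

H_0 = Z,  H_1 = Z,  H_2 = 0.

Order the vertices as v_0 < v_1 < v_2 < v_3 < v_4 < v_5. Listing each simplex with vertices in this order, K has dimension 2 with simplices:

  0-simplices (6): [v_0], [v_1], [v_2], [v_3], [v_4], [v_5]
  1-simplices (12): [v_0,v_1], [v_0,v_2], [v_0,v_3], [v_0,v_4], [v_0,v_5], [v_1,v_2], [v_1,v_4], [v_2,v_3], [v_2,v_4], [v_2,v_5], [v_3,v_4], [v_3,v_5]
  2-simplices (6): [v_0,v_1,v_2], [v_0,v_1,v_4], [v_0,v_2,v_5], [v_0,v_3,v_4], [v_2,v_3,v_4], [v_2,v_3,v_5]

Hence C_0 ≅ Z^6, C_1 ≅ Z^12, C_2 ≅ Z^6.

∂_1: C_1 → C_0 sends each edge [p,q] (with p < q) to q − p.
This gives a 6×12 integer matrix of rank 5; reducing to Smith normal form yields diagonal entries (1,1,1,1,1).

The boundary map ∂_2: C_2 → C_1 sends each 2-simplex [p,q,r] to [q,r] − [p,r] + [p,q]. For instance
  ∂[v_0,v_2,v_5] = [v_2,v_5] − [v_0,v_5] + [v_0,v_2],
  ∂[v_0,v_1,v_2] = [v_1,v_2] − [v_0,v_2] + [v_0,v_1].
The 12×6 boundary matrix has rank 6 and Smith normal form diag(1,1,1,1,1,1).

From H_k ≅ ker(∂_k) / im(∂_{k+1}) we obtain:

  H_0: rank C_0 − rank ∂_1 = 6 − 5 = 1, and the invariant factors of ∂_1 are all 1, so H_0 ≅ Z.
  H_1: rank ker ∂_1 − rank ∂_2 = (12 − 5) − 6 = 1, and the invariant factors of ∂_2 are all 1, so H_1 ≅ Z.
  H_2: rank ker ∂_2 − rank ∂_3 = (6 − 6) − 0 = 0, and there is no ∂_3, so H_2 ≅ 0.

(K is a triangulation of the cylinder S^1 x I.)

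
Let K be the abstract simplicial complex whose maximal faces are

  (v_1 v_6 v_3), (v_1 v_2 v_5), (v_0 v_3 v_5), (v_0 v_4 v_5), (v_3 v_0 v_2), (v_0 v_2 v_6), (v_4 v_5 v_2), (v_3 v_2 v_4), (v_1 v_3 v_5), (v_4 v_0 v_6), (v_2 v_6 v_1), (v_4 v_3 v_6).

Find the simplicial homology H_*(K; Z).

Fix the vertex order v_0 < v_1 < v_2 < v_3 < v_4 < v_5 < v_6 and write every simplex with vertices in increasing order. Then dim K = 2 and the simplices of K are:

  0-simplices (7): [v_0], [v_1], [v_2], [v_3], [v_4], [v_5], [v_6]
  1-simplices (18): (18 of them)
  2-simplices (12): (12 of them)

so the chain groups are C_0 ≅ Z^7, C_1 ≅ Z^18, C_2 ≅ Z^12.

The boundary map ∂_1: C_1 → C_0 maps an edge to its endpoints' difference, ∂[p,q] = q − p. For instance
  ∂[v_4,v_6] = [v_6] − [v_4].
This gives a 7×18 integer matrix of rank 6; reducing to Smith normal form yields diagonal entries (1,1,1,1,1,1).

The boundary map ∂_2: C_2 → C_1 maps a triangle to the signed sum of its edges. For instance
  ∂[v_3,v_4,v_6] = [v_4,v_6] − [v_3,v_6] + [v_3,v_4],
  ∂[v_0,v_4,v_6] = [v_4,v_6] − [v_0,v_6] + [v_0,v_4].
As a 18×12 matrix over Z this has rank 12, with invariant factors (1,1,1,1,1,1,1,1,1,1,1,2).

Now H_k = ker ∂_k / im ∂_{k+1}, so:

  H_0: rank C_0 − rank ∂_1 = 7 − 6 = 1, and the invariant factors of ∂_1 are all 1, so H_0 = Z.
  H_1: rank ker ∂_1 − rank ∂_2 = (18 − 6) − 12 = 0, and ∂_2 has invariant factor 2 > 1, so H_1 = Z/2.
  H_2: rank ker ∂_2 − rank ∂_3 = (12 − 12) − 0 = 0, and there is no ∂_3, so H_2 = 0.

H_0 ≅ Z,  H_1 ≅ Z/2,  H_2 = 0.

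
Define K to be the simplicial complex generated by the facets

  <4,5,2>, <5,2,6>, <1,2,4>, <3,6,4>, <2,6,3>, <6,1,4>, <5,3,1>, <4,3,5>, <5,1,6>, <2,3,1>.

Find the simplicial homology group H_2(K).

Take the total order 1 < 2 < 3 < 4 < 5 < 6 on the vertex set. Then K (dimension 2) consists of the simplices:

  0-simplices (6): [1], [2], [3], [4], [5], [6]
  1-simplices (15): [1,2], [1,3], [1,4], [1,5], [1,6], [2,3], [2,4], [2,5], [2,6], [3,4], [3,5], [3,6], [4,5], [4,6], [5,6]
  2-simplices (10): [1,2,3], [1,2,4], [1,3,5], [1,4,6], [1,5,6], [2,3,6], [2,4,5], [2,5,6], [3,4,5], [3,4,6]

giving chain groups C_0 ≅ Z^6, C_1 ≅ Z^15, C_2 ≅ Z^10.

Boundary ∂_1: C_1 → C_0 is given by ∂[p,q] = [q] − [p]. For instance
  ∂[1,4] = [4] − [1].
As a 6×15 matrix over Z this has rank 5, with invariant factors (1,1,1,1,1).

∂_2: C_2 → C_1 acts by ∂[p,q,r] = [q,r] − [p,r] + [p,q]. For instance
  ∂[3,4,5] = [4,5] − [3,5] + [3,4],
  ∂[2,3,6] = [3,6] − [2,6] + [2,3].
The 15×10 boundary matrix has rank 10 and Smith normal form diag(1,1,1,1,1,1,1,1,1,2).

Reading off H_k = ker ∂_k / im ∂_{k+1}:

  H_2: rank ker ∂_2 − rank ∂_3 = (10 − 10) − 0 = 0, and there is no ∂_3, so H_2 = 0.

H_2 ≅ 0.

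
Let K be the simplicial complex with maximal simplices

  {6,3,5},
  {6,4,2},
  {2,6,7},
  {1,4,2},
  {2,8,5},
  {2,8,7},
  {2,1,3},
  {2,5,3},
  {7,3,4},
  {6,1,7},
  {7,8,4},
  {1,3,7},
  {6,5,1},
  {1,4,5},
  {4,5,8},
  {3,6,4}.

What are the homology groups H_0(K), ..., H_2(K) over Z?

H_0 = Z,  H_1 = Z^2,  H_2 = Z.

We work with the vertex ordering 1 < 2 < 3 < 4 < 5 < 6 < 7 < 8. The simplices of K, each written with vertices in increasing order, are:

  0-simplices (8): [1], [2], [3], [4], [5], [6], [7], [8]
  1-simplices (24): (24 of them)
  2-simplices (16): [1,2,3], [1,2,4], [1,3,7], [1,4,5], [1,5,6], [1,6,7], [2,3,5], [2,4,6], [2,5,8], [2,6,7], [2,7,8], [3,4,6], [3,4,7], [3,5,6], [4,5,8], [4,7,8]

so the chain groups are C_0 ≅ Z^8, C_1 ≅ Z^24, C_2 ≅ Z^16.

The boundary map ∂_1: C_1 → C_0 maps an edge to its endpoints' difference, ∂[p,q] = q − p. For instance
  ∂[3,5] = [5] − [3].
As a 8×24 matrix over Z this has rank 7, with invariant factors (1,1,1,1,1,1,1).

∂_2: C_2 → C_1 sends each 2-simplex [p,q,r] to [q,r] − [p,r] + [p,q]. For instance
  ∂[2,7,8] = [7,8] − [2,8] + [2,7],
  ∂[3,4,6] = [4,6] − [3,6] + [3,4].
The resulting 24×16 matrix has rank 15, and its Smith normal form has invariant factors (1,1,1,1,1,1,1,1,1,1,1,1,1,1,1).

Computing H_k = (kernel of ∂_k) / (image of ∂_{k+1}):

  H_0: rank C_0 − rank ∂_1 = 8 − 7 = 1, and the invariant factors of ∂_1 are all 1, so H_0 = Z.
  H_1: rank ker ∂_1 − rank ∂_2 = (24 − 7) − 15 = 2, and the invariant factors of ∂_2 are all 1, so H_1 = Z^2.
  H_2: rank ker ∂_2 − rank ∂_3 = (16 − 15) − 0 = 1, and there is no ∂_3, so H_2 = Z.

As a check, the Euler characteristic is 8 − 24 + 16 = 0, which agrees with 1 − 2 + 1 = 0.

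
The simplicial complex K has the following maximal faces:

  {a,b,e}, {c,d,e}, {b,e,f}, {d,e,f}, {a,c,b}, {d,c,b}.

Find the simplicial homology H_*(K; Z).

H_0 = Z,  H_1 = Z,  H_2 = 0.

Take the total order a < b < c < d < e < f on the vertex set. Then K (dimension 2) consists of the simplices:

  0-simplices (6): a, b, c, d, e, f
  1-simplices (12): ab, ac, ae, bc, bd, be, bf, cd, ce, de, df, ef
  2-simplices (6): abc, abe, bcd, bef, cde, def

so the chain groups are C_0 ≅ Z^6, C_1 ≅ Z^12, C_2 ≅ Z^6.

The boundary map ∂_1: C_1 → C_0 sends each edge [p,q] (with p < q) to q − p. For instance
  ∂ac = c − a.
This gives a 6×12 integer matrix of rank 5; reducing to Smith normal form yields diagonal entries (1,1,1,1,1).

Boundary ∂_2: C_2 → C_1 maps a triangle to the signed sum of its edges. For instance
  ∂def = ef − df + de,
  ∂bcd = cd − bd + bc.
The resulting 12×6 matrix has rank 6, and its Smith normal form has invariant factors (1,1,1,1,1,1).

Now H_k = ker ∂_k / im ∂_{k+1}, so:

  H_0: rank C_0 − rank ∂_1 = 6 − 5 = 1, and the invariant factors of ∂_1 are all 1, so H_0 = Z.
  H_1: rank ker ∂_1 − rank ∂_2 = (12 − 5) − 6 = 1, and the invariant factors of ∂_2 are all 1, so H_1 = Z.
  H_2: rank ker ∂_2 − rank ∂_3 = (6 − 6) − 0 = 0, and there is no ∂_3, so H_2 = 0.

(K is a triangulation of the cylinder S^1 x I.)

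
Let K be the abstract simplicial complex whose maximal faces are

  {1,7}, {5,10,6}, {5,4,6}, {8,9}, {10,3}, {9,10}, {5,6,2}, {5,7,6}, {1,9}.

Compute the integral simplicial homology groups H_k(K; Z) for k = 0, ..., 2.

We work with the vertex ordering 1 < 2 < 3 < 4 < 5 < 6 < 7 < 8 < 9 < 10. The simplices of K, each written with vertices in increasing order, are:

  0-simplices (10): [1], [2], [3], [4], [5], [6], [7], [8], [9], [10]
  1-simplices (14): [1,7], [1,9], [2,5], [2,6], [3,10], [4,5], [4,6], [5,6], [5,7], [5,10], [6,7], [6,10], [8,9], [9,10]
  2-simplices (4): [2,5,6], [4,5,6], [5,6,7], [5,6,10]

Hence C_0 ≅ Z^10, C_1 ≅ Z^14, C_2 ≅ Z^4.

Boundary ∂_1: C_1 → C_0 sends each edge [p,q] (with p < q) to q − p. For instance
  ∂[6,10] = [10] − [6].
The resulting 10×14 matrix has rank 9, and its Smith normal form has invariant factors (1,1,1,1,1,1,1,1,1).

Boundary ∂_2: C_2 → C_1 acts by ∂[p,q,r] = [q,r] − [p,r] + [p,q]. For instance
  ∂[4,5,6] = [5,6] − [4,6] + [4,5],
  ∂[2,5,6] = [5,6] − [2,6] + [2,5].
As a 14×4 matrix over Z this has rank 4, with invariant factors (1,1,1,1).

Computing H_k = (kernel of ∂_k) / (image of ∂_{k+1}):

  H_0: rank C_0 − rank ∂_1 = 10 − 9 = 1, and the invariant factors of ∂_1 are all 1, so H_0 ≅ Z.
  H_1: rank ker ∂_1 − rank ∂_2 = (14 − 9) − 4 = 1, and the invariant factors of ∂_2 are all 1, so H_1 ≅ Z.
  H_2: rank ker ∂_2 − rank ∂_3 = (4 − 4) − 0 = 0, and there is no ∂_3, so H_2 ≅ 0.

As a check, the Euler characteristic is 10 − 14 + 4 = 0, which agrees with 1 − 1 + 0 = 0.

H_0 = Z,  H_1 = Z,  H_2 = 0.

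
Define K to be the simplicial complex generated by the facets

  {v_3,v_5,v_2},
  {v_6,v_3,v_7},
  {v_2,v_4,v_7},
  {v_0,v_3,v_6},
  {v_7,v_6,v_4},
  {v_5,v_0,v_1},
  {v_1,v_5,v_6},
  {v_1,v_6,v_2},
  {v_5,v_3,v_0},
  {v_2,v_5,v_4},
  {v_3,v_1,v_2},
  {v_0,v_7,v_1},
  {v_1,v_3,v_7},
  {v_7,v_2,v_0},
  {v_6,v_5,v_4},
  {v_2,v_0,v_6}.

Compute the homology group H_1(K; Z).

Fix the vertex order v_0 < v_1 < v_2 < v_3 < v_4 < v_5 < v_6 < v_7 and write every simplex with vertices in increasing order. Then dim K = 2 and the simplices of K are:

  0-simplices (8): [v_0], [v_1], [v_2], [v_3], [v_4], [v_5], [v_6], [v_7]
  1-simplices (24): (24 of them)
  2-simplices (16): (16 of them)

so the chain groups are C_0 ≅ Z^8, C_1 ≅ Z^24, C_2 ≅ Z^16.

Boundary ∂_1: C_1 → C_0 sends each edge [p,q] (with p < q) to q − p.
The resulting 8×24 matrix has rank 7, and its Smith normal form has invariant factors (1,1,1,1,1,1,1).

∂_2: C_2 → C_1 maps a triangle to the signed sum of its edges. For instance
  ∂[v_4,v_5,v_6] = [v_5,v_6] − [v_4,v_6] + [v_4,v_5],
  ∂[v_0,v_3,v_6] = [v_3,v_6] − [v_0,v_6] + [v_0,v_3].
As a 24×16 matrix over Z this has rank 15, with invariant factors (1,1,1,1,1,1,1,1,1,1,1,1,1,1,1).

Now H_k = ker ∂_k / im ∂_{k+1}, so:

  H_1: rank ker ∂_1 − rank ∂_2 = (24 − 7) − 15 = 2, and the invariant factors of ∂_2 are all 1, so H_1 = Z^2.

H_1 ≅ Z^2.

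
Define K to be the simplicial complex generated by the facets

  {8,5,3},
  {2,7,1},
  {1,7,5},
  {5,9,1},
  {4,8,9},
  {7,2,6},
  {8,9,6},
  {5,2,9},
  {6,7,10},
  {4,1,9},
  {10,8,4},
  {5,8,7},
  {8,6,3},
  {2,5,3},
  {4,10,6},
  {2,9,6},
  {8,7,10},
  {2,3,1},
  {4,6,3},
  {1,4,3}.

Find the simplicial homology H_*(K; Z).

Order the vertices as 1 < 2 < 3 < 4 < 5 < 6 < 7 < 8 < 9 < 10. Listing each simplex with vertices in this order, K has dimension 2 with simplices:

  0-simplices (10): [1], [2], [3], [4], [5], [6], [7], [8], [9], [10]
  1-simplices (30): (30 of them)
  2-simplices (20): (20 of them)

giving chain groups C_0 ≅ Z^10, C_1 ≅ Z^30, C_2 ≅ Z^20.

∂_1: C_1 → C_0 is given by ∂[p,q] = [q] − [p]. For instance
  ∂[6,8] = [8] − [6].
This gives a 10×30 integer matrix of rank 9; reducing to Smith normal form yields diagonal entries (1,1,1,1,1,1,1,1,1).

Boundary ∂_2: C_2 → C_1 acts by ∂[p,q,r] = [q,r] − [p,r] + [p,q]. For instance
  ∂[6,7,10] = [7,10] − [6,10] + [6,7],
  ∂[3,6,8] = [6,8] − [3,8] + [3,6].
The 30×20 boundary matrix has rank 20 and Smith normal form diag(1,1,1,1,1,1,1,1,1,1,1,1,1,1,1,1,1,1,1,2).

Reading off H_k = ker ∂_k / im ∂_{k+1}:

  H_0: rank C_0 − rank ∂_1 = 10 − 9 = 1, and the invariant factors of ∂_1 are all 1, so H_0 = Z.
  H_1: rank ker ∂_1 − rank ∂_2 = (30 − 9) − 20 = 1, and ∂_2 has invariant factor 2 > 1, so H_1 = Z × Z/2.
  H_2: rank ker ∂_2 − rank ∂_3 = (20 − 20) − 0 = 0, and there is no ∂_3, so H_2 = 0.

(K is a triangulation of the Klein bottle.)

H_0 = Z,  H_1 = Z × Z/2,  H_2 = 0.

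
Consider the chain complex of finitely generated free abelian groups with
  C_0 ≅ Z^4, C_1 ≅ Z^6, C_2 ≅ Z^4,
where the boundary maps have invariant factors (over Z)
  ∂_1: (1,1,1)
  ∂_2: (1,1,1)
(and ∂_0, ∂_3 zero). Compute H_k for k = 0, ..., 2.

H_0 ≅ Z,  H_1 = 0,  H_2 ≅ Z.

H_0: b_0 = 4 − 0 − 3 = 1; torsion from ∂_1 factors > 1: none. So H_0 ≅ Z.
H_1: b_1 = 6 − 3 − 3 = 0; torsion from ∂_2 factors > 1: none. So H_1 ≅ 0.
H_2: b_2 = 4 − 3 − 0 = 1; torsion from ∂_3 factors > 1: none. So H_2 ≅ Z.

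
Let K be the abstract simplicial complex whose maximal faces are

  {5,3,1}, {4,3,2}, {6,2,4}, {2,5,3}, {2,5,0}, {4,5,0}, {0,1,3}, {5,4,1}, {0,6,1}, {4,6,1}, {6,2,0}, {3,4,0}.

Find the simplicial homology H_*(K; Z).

H_0 ≅ Z,  H_1 ≅ Z/2,  H_2 = 0.

Take the total order 0 < 1 < 2 < 3 < 4 < 5 < 6 on the vertex set. Then K (dimension 2) consists of the simplices:

  0-simplices (7): [0], [1], [2], [3], [4], [5], [6]
  1-simplices (18): [0,1], [0,2], [0,3], [0,4], [0,5], [0,6], [1,3], [1,4], [1,5], [1,6], [2,3], [2,4], [2,5], [2,6], [3,4], [3,5], [4,5], [4,6]
  2-simplices (12): [0,1,3], [0,1,6], [0,2,5], [0,2,6], [0,3,4], [0,4,5], [1,3,5], [1,4,5], [1,4,6], [2,3,4], [2,3,5], [2,4,6]

so the chain groups are C_0 ≅ Z^7, C_1 ≅ Z^18, C_2 ≅ Z^12.

The boundary map ∂_1: C_1 → C_0 maps an edge to its endpoints' difference, ∂[p,q] = q − p. For instance
  ∂[1,3] = [3] − [1].
The 7×18 boundary matrix has rank 6 and Smith normal form diag(1,1,1,1,1,1).

∂_2: C_2 → C_1 acts by ∂[p,q,r] = [q,r] − [p,r] + [p,q]. For instance
  ∂[0,2,6] = [2,6] − [0,6] + [0,2],
  ∂[0,1,3] = [1,3] − [0,3] + [0,1].
This gives a 18×12 integer matrix of rank 12; reducing to Smith normal form yields diagonal entries (1,1,1,1,1,1,1,1,1,1,1,2).

Now H_k = ker ∂_k / im ∂_{k+1}, so:

  H_0: rank C_0 − rank ∂_1 = 7 − 6 = 1, and the invariant factors of ∂_1 are all 1, so H_0 ≅ Z.
  H_1: rank ker ∂_1 − rank ∂_2 = (18 − 6) − 12 = 0, and ∂_2 has invariant factor 2 > 1, so H_1 ≅ Z/2.
  H_2: rank ker ∂_2 − rank ∂_3 = (12 − 12) − 0 = 0, and there is no ∂_3, so H_2 ≅ 0.

(K is a triangulation of the real projective plane RP^2.)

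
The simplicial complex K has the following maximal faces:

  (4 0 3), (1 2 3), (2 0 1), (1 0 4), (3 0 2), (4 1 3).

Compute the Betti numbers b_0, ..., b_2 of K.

K has 5 vertices, 9 edges, 6 triangles.
rank ∂_0 = 0, rank ∂_1 = 4 ⇒ b_0 = 5 − 0 − 4 = 1; all invariant factors of ∂_1 are 1 so no torsion. So H_0 ≅ Z.
rank ∂_1 = 4, rank ∂_2 = 5 ⇒ b_1 = 9 − 4 − 5 = 0; all invariant factors of ∂_2 are 1 so no torsion. So H_1 ≅ 0.
rank ∂_2 = 5, rank ∂_3 = 0 ⇒ b_2 = 6 − 5 − 0 = 1. So H_2 ≅ Z.

b_0 = 1, b_1 = 0, b_2 = 1.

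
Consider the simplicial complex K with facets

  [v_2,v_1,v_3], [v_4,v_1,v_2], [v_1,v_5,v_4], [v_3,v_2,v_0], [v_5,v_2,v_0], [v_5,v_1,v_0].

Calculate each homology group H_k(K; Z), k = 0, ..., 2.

H_0 = Z,  H_1 = Z,  H_2 = 0.

K has 6 vertices, 12 edges, 6 triangles.
rank ∂_0 = 0, rank ∂_1 = 5 ⇒ b_0 = 6 − 0 − 5 = 1; all invariant factors of ∂_1 are 1 so no torsion. So H_0 ≅ Z.
rank ∂_1 = 5, rank ∂_2 = 6 ⇒ b_1 = 12 − 5 − 6 = 1; all invariant factors of ∂_2 are 1 so no torsion. So H_1 ≅ Z.
rank ∂_2 = 6, rank ∂_3 = 0 ⇒ b_2 = 6 − 6 − 0 = 0. So H_2 ≅ 0.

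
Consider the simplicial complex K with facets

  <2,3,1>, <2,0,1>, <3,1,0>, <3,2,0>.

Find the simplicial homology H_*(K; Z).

H_0 ≅ Z,  H_1 = 0,  H_2 ≅ Z.

We work with the vertex ordering 0 < 1 < 2 < 3. The simplices of K, each written with vertices in increasing order, are:

  0-simplices (4): [0], [1], [2], [3]
  1-simplices (6): [0,1], [0,2], [0,3], [1,2], [1,3], [2,3]
  2-simplices (4): [0,1,2], [0,1,3], [0,2,3], [1,2,3]

giving chain groups C_0 ≅ Z^4, C_1 ≅ Z^6, C_2 ≅ Z^4.

The boundary map ∂_1: C_1 → C_0 is given by ∂[p,q] = [q] − [p]. For instance
  ∂[0,1] = [1] − [0].
The 4×6 boundary matrix has rank 3 and Smith normal form diag(1,1,1).

∂_2: C_2 → C_1 maps a triangle to the signed sum of its edges. For instance
  ∂[0,2,3] = [2,3] − [0,3] + [0,2],
  ∂[1,2,3] = [2,3] − [1,3] + [1,2].
The 6×4 boundary matrix has rank 3 and Smith normal form diag(1,1,1).

Now H_k = ker ∂_k / im ∂_{k+1}, so:

  H_0: rank C_0 − rank ∂_1 = 4 − 3 = 1, and the invariant factors of ∂_1 are all 1, so H_0 = Z.
  H_1: rank ker ∂_1 − rank ∂_2 = (6 − 3) − 3 = 0, and the invariant factors of ∂_2 are all 1, so H_1 = 0.
  H_2: rank ker ∂_2 − rank ∂_3 = (4 − 3) − 0 = 1, and there is no ∂_3, so H_2 = Z.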